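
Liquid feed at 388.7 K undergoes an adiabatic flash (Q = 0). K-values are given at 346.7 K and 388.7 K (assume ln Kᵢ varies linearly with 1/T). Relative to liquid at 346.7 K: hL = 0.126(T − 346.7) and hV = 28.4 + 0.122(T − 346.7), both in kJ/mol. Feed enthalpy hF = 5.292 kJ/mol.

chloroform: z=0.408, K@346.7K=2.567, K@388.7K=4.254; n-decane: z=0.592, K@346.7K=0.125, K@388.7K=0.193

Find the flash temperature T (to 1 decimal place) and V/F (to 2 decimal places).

T = 354.5 K, V/F = 0.15

Adiabatic flash: solve Rachford–Rice at each trial T, then check hF = ψ·hV(T) + (1−ψ)·hL(T).
  T = 346.7 K: K = (2.567, 0.125), RR gives ψ = 0.088, H_out = 2.513 kJ/mol
  T = 388.7 K: K = (4.254, 0.193), RR gives ψ = 0.324, H_out = 14.429 kJ/mol
  T = 367.7 K: K = (3.353, 0.157), RR gives ψ = 0.232, H_out = 9.229 kJ/mol
  T = 357.2 K: K = (2.945, 0.141), RR gives ψ = 0.170, H_out = 6.156 kJ/mol
  T = 351.9 K: K = (2.751, 0.133), RR gives ψ = 0.132, H_out = 4.408 kJ/mol
  T = 354.5 K: K = (2.845, 0.137), RR gives ψ = 0.152, H_out = 5.286 kJ/mol
  T = 355.9 K: K = (2.897, 0.139), RR gives ψ = 0.162, H_out = 5.742 kJ/mol
Linear interpolation between T = 354.5 (H_out = 5.286) and T = 355.9 (H_out = 5.742) on hF = 5.292 gives T ≈ 354.5 K, at which ψ = 0.15.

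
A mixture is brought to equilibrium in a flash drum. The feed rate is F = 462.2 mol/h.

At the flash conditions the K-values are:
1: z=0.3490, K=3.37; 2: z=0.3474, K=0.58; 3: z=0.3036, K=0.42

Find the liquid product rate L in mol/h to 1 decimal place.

Newton iteration, ψ⁰ = 0.5:
  ψ = 0.5000: g = -0.05416, g' = -0.7114 → ψ = 0.4239
  ψ = 0.4239: g = 0.00162, g' = -0.7581 → ψ = 0.4260
Converged at ψ = 0.4260.
Then V = ψ·F = 0.4260·462.2 = 196.9 mol/h and L = F − V = 265.3 mol/h.

L = 265.3 mol/h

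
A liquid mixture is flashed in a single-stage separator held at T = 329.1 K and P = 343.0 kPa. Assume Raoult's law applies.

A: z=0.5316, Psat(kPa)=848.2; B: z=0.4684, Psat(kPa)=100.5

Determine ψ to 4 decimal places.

ψ = 0.4339

Raoult's law: Kᵢ = Pᵢˢᵃᵗ/P = Pᵢˢᵃᵗ/343.0.
  K_A = 848.2/343.0 = 2.472886, K_B = 100.5/343.0 = 0.293003
Rachford–Rice: g(ψ) = Σ zᵢ(Kᵢ−1)/(1+ψ(Kᵢ−1)) = 0.
Feasibility: ΣzᵢKᵢ = 1.4518, Σzᵢ/Kᵢ = 1.8136 — both > 1, two phases present.
Binary case is linear: z₁(K₁−1)(1+ψ(K₂−1)) + z₂(K₂−1)(1+ψ(K₁−1)) = 0
⇒ ψ = [z₁(K₁−1)+z₂(K₂−1)] / [−(K₁−1)(K₂−1)] = 0.45183/1.04133 = 0.4339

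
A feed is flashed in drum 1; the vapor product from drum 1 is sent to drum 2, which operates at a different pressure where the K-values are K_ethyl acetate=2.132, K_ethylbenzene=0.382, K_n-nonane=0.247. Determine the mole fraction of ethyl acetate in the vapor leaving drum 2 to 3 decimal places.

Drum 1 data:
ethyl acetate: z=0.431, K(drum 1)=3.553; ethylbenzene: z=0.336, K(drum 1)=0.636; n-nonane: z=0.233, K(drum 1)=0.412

Drum 1:
Newton–Raphson from ψ₁ = 0.5:
  ψ₁ = 0.500: g = 0.1398, g' = -0.770 → ψ₁ = 0.681
  ψ₁ = 0.681: g = 0.0104, g' = -0.677 → ψ₁ = 0.697
Converged at ψ₁ = 0.697.
Drum-1 compositions:
  ethyl acetate: x = 0.155, y = 0.551
  ethylbenzene: x = 0.450, y = 0.286
  n-nonane: x = 0.395, y = 0.163
Drum-2 feed = drum-1 vapor: z₂ = (0.5511, 0.2863, 0.1626).
Drum 2:
Material balance + equilibrium reduce to Σ zᵢ(Kᵢ−1)/(1+ψ₂(Kᵢ−1)) = 0.
Check two-phase: ΣzᵢKᵢ = 1.324 > 1 and Σzᵢ/Kᵢ = 1.666 > 1, so g(0) = 0.324 > 0 and g(1) = -0.666 < 0.
Newton–Raphson from ψ₂ = 0.35:
  ψ₂ = 0.350: g = 0.0547, g' = -0.710 → ψ₂ = 0.427
Converged at ψ₂ = 0.427.
  ethyl acetate: x = 0.372, y = 0.792
  ethylbenzene: x = 0.389, y = 0.149
  n-nonane: x = 0.240, y = 0.059

y_ethyl acetate (drum 2) = 0.792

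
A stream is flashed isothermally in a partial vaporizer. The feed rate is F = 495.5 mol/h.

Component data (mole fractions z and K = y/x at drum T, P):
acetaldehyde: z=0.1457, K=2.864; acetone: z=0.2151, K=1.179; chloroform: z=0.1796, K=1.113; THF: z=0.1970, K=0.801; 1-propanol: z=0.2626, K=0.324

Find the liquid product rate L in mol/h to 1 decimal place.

Rachford–Rice: g(β) = Σ zᵢ(Kᵢ−1)/(1+β(Kᵢ−1)) = 0.
g(0) = ΣzᵢKᵢ − 1 = 0.1137 and g(1) = 1 − Σzᵢ/Kᵢ = -0.4511, so a root lies in (0, 1).
Iterate (Newton) starting at β = 0.45:
  β = 0.4500: g = -0.09554, g' = -0.4150 → β = 0.2198
Converged at β = 0.2198.
Then V = β·F = 0.2198·495.5 = 108.9 mol/h and L = F − V = 386.6 mol/h.

L = 386.6 mol/h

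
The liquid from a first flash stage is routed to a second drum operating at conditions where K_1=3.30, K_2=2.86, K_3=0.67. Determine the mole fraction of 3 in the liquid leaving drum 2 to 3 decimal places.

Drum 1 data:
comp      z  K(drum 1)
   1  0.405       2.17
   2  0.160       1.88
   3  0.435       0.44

Drum 1:
Let ψ₁ = V/F and solve Σ zᵢ(Kᵢ−1)/(1+ψ₁(Kᵢ−1)) = 0.
Feasibility: ΣzᵢKᵢ = 1.371, Σzᵢ/Kᵢ = 1.260 — both > 1, two phases present.
Newton iteration, ψ₁⁰ = 0.4:
  ψ₁ = 0.400: g = 0.1130, g' = -0.552 → ψ₁ = 0.605
  ψ₁ = 0.605: g = 0.0010, g' = -0.555 → ψ₁ = 0.607
Converged at ψ₁ = 0.607.
Drum-1 compositions:
  1: x = 0.237, y = 0.514
  2: x = 0.104, y = 0.196
  3: x = 0.659, y = 0.290
Drum-2 feed = drum-1 liquid: z₂ = (0.2369, 0.1043, 0.6588).
Drum 2:
Material balance + equilibrium reduce to Σ zᵢ(Kᵢ−1)/(1+ψ₂(Kᵢ−1)) = 0.
Check two-phase: ΣzᵢKᵢ = 1.521 > 1 and Σzᵢ/Kᵢ = 1.092 > 1, so g(0) = 0.521 > 0 and g(1) = -0.092 < 0.
Newton iteration, ψ₂⁰ = 0.69:
  ψ₂ = 0.690: g = 0.0141, g' = -0.377 → ψ₂ = 0.727
  ψ₂ = 0.727: g = 0.0002, g' = -0.365 → ψ₂ = 0.728
Converged at ψ₂ = 0.728.
  1: x = 0.089, y = 0.292
  2: x = 0.044, y = 0.127
  3: x = 0.867, y = 0.581

x_3 (drum 2) = 0.867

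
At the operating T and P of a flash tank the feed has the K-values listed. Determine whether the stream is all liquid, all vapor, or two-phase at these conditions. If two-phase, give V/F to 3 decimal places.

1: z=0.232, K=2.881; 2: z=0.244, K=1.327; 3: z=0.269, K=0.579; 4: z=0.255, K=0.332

two-phase, V/F = 0.315

ΣzᵢKᵢ = 1.233; Σzᵢ/Kᵢ = 1.497.
Both exceed 1, so a two-phase solution exists.
Let ψ = V/F and solve Σ zᵢ(Kᵢ−1)/(1+ψ(Kᵢ−1)) = 0.
Newton–Raphson from ψ = 0.5:
  ψ = 0.500: g = -0.1057, g' = -0.570 → ψ = 0.315
Converged at ψ = 0.315.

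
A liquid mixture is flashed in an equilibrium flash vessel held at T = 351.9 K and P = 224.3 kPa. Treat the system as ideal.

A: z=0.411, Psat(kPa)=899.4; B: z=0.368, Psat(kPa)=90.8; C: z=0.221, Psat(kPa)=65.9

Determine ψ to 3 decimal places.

Raoult's law: Kᵢ = Pᵢˢᵃᵗ/P = Pᵢˢᵃᵗ/224.3.
  K_A = 899.4/224.3 = 4.00981, K_B = 90.8/224.3 = 0.40481, K_C = 65.9/224.3 = 0.29380
Newton iteration, ψ⁰ = 0.54:
  ψ = 0.540: g = -0.1038, g' = -1.111 → ψ = 0.447
  ψ = 0.447: g = 0.0015, g' = -1.155 → ψ = 0.448
Converged at ψ = 0.448.

ψ = 0.448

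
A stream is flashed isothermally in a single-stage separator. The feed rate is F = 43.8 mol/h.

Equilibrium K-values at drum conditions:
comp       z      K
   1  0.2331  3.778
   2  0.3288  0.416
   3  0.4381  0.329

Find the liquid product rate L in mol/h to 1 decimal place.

L = 39.8 mol/h

Rachford–Rice: g(ψ) = Σ zᵢ(Kᵢ−1)/(1+ψ(Kᵢ−1)) = 0.
Feasibility: ΣzᵢKᵢ = 1.1616, Σzᵢ/Kᵢ = 2.1837 — both > 1, two phases present.
Newton iteration, ψ⁰ = 0.5:
  ψ = 0.5000: g = -0.44254, g' = -0.9856 → ψ = 0.0510
  ψ = 0.0510: g = 0.06490, g' = -1.7107 → ψ = 0.0889
  ψ = 0.0889: g = 0.00410, g' = -1.5046 → ψ = 0.0917
Converged at ψ = 0.0917.
Then V = ψ·F = 0.0917·43.8 = 4.0 mol/h and L = F − V = 39.8 mol/h.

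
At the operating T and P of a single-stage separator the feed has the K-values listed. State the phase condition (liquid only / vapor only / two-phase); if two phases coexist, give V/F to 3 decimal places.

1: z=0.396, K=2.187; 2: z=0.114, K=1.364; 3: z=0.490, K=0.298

ΣzᵢKᵢ = 1.168; Σzᵢ/Kᵢ = 1.909.
Both exceed 1, so a two-phase solution exists.
Newton–Raphson from ψ = 0.5:
  ψ = 0.500: g = -0.1999, g' = -0.804 → ψ = 0.251
  ψ = 0.251: g = -0.0176, g' = -0.700 → ψ = 0.226
Converged at ψ = 0.226.

two-phase, V/F = 0.226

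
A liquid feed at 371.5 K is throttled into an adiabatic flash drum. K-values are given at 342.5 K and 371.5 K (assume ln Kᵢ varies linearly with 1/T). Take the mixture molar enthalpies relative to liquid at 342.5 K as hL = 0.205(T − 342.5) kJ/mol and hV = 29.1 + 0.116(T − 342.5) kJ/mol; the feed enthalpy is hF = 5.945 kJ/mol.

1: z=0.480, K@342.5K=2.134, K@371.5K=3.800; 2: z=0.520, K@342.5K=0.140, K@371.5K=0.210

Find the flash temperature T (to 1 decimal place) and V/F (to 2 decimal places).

T = 346.8 K, V/F = 0.18

Adiabatic flash: solve Rachford–Rice at each trial T, then check hF = ψ·hV(T) + (1−ψ)·hL(T).
  T = 342.5 K: K = (2.134, 0.140), RR gives ψ = 0.100, H_out = 2.898 kJ/mol
  T = 371.5 K: K = (3.800, 0.210), RR gives ψ = 0.422, H_out = 17.133 kJ/mol
  T = 357.0 K: K = (2.881, 0.173), RR gives ψ = 0.304, H_out = 11.424 kJ/mol
  T = 349.8 K: K = (2.490, 0.156), RR gives ψ = 0.220, H_out = 7.748 kJ/mol
  T = 346.1 K: K = (2.305, 0.148), RR gives ψ = 0.165, H_out = 5.476 kJ/mol
  T = 348.0 K: K = (2.398, 0.152), RR gives ψ = 0.194, H_out = 6.683 kJ/mol
Linear interpolation between T = 346.1 (H_out = 5.476) and T = 348.0 (H_out = 6.683) on hF = 5.945 gives T ≈ 346.8 K, at which ψ = 0.18.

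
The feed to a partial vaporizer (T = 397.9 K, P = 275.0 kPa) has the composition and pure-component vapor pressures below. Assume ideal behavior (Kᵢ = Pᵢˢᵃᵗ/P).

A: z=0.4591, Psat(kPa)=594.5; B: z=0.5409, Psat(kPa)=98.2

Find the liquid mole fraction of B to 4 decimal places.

Raoult's law: Kᵢ = Pᵢˢᵃᵗ/P = Pᵢˢᵃᵗ/275.0.
  K_A = 594.5/275.0 = 2.161818, K_B = 98.2/275.0 = 0.357091
Rachford–Rice: g(β) = Σ zᵢ(Kᵢ−1)/(1+β(Kᵢ−1)) = 0.
Check two-phase: ΣzᵢKᵢ = 1.1856 > 1 and Σzᵢ/Kᵢ = 1.7271 > 1, so g(0) = 0.1856 > 0 and g(1) = -0.7271 < 0.
Binary case is linear: z₁(K₁−1)(1+β(K₂−1)) + z₂(K₂−1)(1+β(K₁−1)) = 0
⇒ β = [z₁(K₁−1)+z₂(K₂−1)] / [−(K₁−1)(K₂−1)] = 0.18564/0.74694 = 0.2485
Compositions from xᵢ = zᵢ/(1+β(Kᵢ−1)), yᵢ = Kᵢxᵢ:
  A: x = 0.3562, y = 0.7701
  B: x = 0.6438, y = 0.2299

x_B = 0.6438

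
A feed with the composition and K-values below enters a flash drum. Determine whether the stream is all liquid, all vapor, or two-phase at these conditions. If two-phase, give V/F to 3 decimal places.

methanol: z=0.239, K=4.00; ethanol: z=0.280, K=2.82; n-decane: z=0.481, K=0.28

ΣzᵢKᵢ = 1.880; Σzᵢ/Kᵢ = 1.877.
Both exceed 1, so a two-phase solution exists.
Let ψ = V/F and solve Σ zᵢ(Kᵢ−1)/(1+ψ(Kᵢ−1)) = 0.
Iterate (Newton) starting at ψ = 0.5:
  ψ = 0.500: g = 0.0125, g' = -1.207 → ψ = 0.510
Converged at ψ = 0.510.

two-phase, V/F = 0.510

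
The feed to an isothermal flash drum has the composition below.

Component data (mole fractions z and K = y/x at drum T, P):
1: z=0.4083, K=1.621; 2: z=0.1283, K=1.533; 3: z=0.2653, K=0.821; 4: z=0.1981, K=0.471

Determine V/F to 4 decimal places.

Rachford–Rice: g(V/F) = Σ zᵢ(Kᵢ−1)/(1+V/F(Kᵢ−1)) = 0.
Feasibility: ΣzᵢKᵢ = 1.1697, Σzᵢ/Kᵢ = 1.0793 — both > 1, two phases present.
Newton iteration, V/F⁰ = 0.3:
  V/F = 0.3000: g = 0.09795, g' = -0.2268 → V/F = 0.7319
  V/F = 0.7319: g = -0.00213, g' = -0.2522 → V/F = 0.7234
Converged at V/F = 0.7234.

V/F = 0.7234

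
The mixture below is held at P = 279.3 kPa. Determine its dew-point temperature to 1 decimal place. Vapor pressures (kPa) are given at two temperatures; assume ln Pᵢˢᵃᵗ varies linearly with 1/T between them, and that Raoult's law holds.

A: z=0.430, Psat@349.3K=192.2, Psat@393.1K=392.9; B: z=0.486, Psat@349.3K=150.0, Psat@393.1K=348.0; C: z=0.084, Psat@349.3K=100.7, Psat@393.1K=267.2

T = 378.8 K

Dew-point temperature: Σzᵢ·P/Pᵢˢᵃᵗ(T) = 1. Interpolate ln Pᵢˢᵃᵗ = aᵢ + bᵢ/T.
  T = 349.3 K: ΣzᵢP/Pᵢˢᵃᵗ = 1.7628
  T = 393.1 K: ΣzᵢP/Pᵢˢᵃᵗ = 0.7835
  T = 371.2 K: ΣzᵢP/Pᵢˢᵃᵗ = 1.1464
  T = 382.1 K: ΣzᵢP/Pᵢˢᵃᵗ = 0.9433
  T = 376.6 K: ΣzᵢP/Pᵢˢᵃᵗ = 1.0393
  T = 379.4 K: ΣzᵢP/Pᵢˢᵃᵗ = 0.9889
Interpolating between 376.6 K and 379.4 K gives T ≈ 378.8 K.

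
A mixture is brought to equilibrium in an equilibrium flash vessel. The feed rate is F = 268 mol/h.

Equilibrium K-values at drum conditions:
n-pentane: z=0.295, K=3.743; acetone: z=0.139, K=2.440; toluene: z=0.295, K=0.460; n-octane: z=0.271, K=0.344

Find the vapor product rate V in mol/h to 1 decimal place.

Rachford–Rice: g(ψ) = Σ zᵢ(Kᵢ−1)/(1+ψ(Kᵢ−1)) = 0.
g(0) = ΣzᵢKᵢ − 1 = 0.672 and g(1) = 1 − Σzᵢ/Kᵢ = -0.565, so a root lies in (0, 1).
Newton iteration, ψ⁰ = 0.35:
  ψ = 0.350: g = 0.1187, g' = -1.032 → ψ = 0.465
  ψ = 0.465: g = 0.0070, g' = -0.927 → ψ = 0.473
Converged at ψ = 0.473.
Then V = ψ·F = 0.4725·268 = 126.6 mol/h and L = F − V = 141.4 mol/h.

V = 126.6 mol/h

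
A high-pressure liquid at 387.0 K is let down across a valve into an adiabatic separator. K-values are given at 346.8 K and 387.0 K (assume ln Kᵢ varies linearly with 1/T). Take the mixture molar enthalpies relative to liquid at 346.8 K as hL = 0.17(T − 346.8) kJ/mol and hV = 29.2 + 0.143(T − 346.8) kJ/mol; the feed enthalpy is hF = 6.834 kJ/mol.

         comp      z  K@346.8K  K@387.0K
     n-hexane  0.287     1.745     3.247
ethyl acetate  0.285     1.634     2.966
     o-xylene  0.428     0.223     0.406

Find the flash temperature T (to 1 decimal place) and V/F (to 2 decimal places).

Adiabatic flash: solve Rachford–Rice at each trial T, then check hF = ψ·hV(T) + (1−ψ)·hL(T).
  T = 346.8 K: K = (1.745, 1.634, 0.223), RR gives ψ = 0.115, H_out = 3.367 kJ/mol
  T = 387.0 K: K = (3.247, 2.966, 0.406), RR gives ψ = 0.759, H_out = 28.181 kJ/mol
  T = 366.9 K: K = (2.421, 2.238, 0.306), RR gives ψ = 0.502, H_out = 17.791 kJ/mol
  T = 356.9 K: K = (2.067, 1.922, 0.263), RR gives ψ = 0.345, H_out = 11.690 kJ/mol
  T = 351.9 K: K = (1.903, 1.776, 0.242), RR gives ψ = 0.245, H_out = 7.980 kJ/mol
  T = 349.4 K: K = (1.824, 1.705, 0.233), RR gives ψ = 0.186, H_out = 5.851 kJ/mol
  T = 350.6 K: K = (1.862, 1.739, 0.237), RR gives ψ = 0.215, H_out = 6.901 kJ/mol
Linear interpolation between T = 349.4 (H_out = 5.851) and T = 350.6 (H_out = 6.901) on hF = 6.834 gives T ≈ 350.5 K, at which ψ = 0.21.

T = 350.5 K, V/F = 0.21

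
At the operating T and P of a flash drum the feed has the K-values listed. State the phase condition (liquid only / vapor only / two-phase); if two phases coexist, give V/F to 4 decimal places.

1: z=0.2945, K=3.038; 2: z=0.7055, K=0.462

two-phase, V/F = 0.2012

ΣzᵢKᵢ = 1.2206; Σzᵢ/Kᵢ = 1.6240.
Both exceed 1, so a two-phase solution exists.
Material balance + equilibrium reduce to Σ zᵢ(Kᵢ−1)/(1+ψ(Kᵢ−1)) = 0.
Binary case is linear: z₁(K₁−1)(1+ψ(K₂−1)) + z₂(K₂−1)(1+ψ(K₁−1)) = 0
⇒ ψ = [z₁(K₁−1)+z₂(K₂−1)] / [−(K₁−1)(K₂−1)] = 0.22063/1.09644 = 0.2012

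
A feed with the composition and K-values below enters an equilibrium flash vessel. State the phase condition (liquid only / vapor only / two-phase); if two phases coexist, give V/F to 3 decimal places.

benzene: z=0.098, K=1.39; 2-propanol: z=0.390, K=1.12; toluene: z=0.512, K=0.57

liquid only

ΣzᵢKᵢ = 0.865; Σzᵢ/Kᵢ = 1.317.
Since ΣzᵢKᵢ < 1 the mixture is below its bubble point — single liquid phase.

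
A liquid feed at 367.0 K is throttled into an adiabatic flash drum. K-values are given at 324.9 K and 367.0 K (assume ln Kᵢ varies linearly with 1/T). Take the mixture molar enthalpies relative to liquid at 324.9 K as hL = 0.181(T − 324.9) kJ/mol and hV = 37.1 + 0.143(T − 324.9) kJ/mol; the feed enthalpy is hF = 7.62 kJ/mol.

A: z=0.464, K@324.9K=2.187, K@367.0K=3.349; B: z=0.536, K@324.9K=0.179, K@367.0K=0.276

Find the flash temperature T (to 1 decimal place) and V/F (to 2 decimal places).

T = 331.1 K, V/F = 0.18

Adiabatic flash: solve Rachford–Rice at each trial T, then check hF = ψ·hV(T) + (1−ψ)·hL(T).
  T = 324.9 K: K = (2.187, 0.179), RR gives ψ = 0.114, H_out = 4.215 kJ/mol
  T = 367.0 K: K = (3.349, 0.276), RR gives ψ = 0.413, H_out = 22.271 kJ/mol
  T = 345.9 K: K = (2.740, 0.225), RR gives ψ = 0.291, H_out = 14.357 kJ/mol
  T = 335.4 K: K = (2.457, 0.201), RR gives ψ = 0.213, H_out = 9.722 kJ/mol
  T = 330.1 K: K = (2.319, 0.190), RR gives ψ = 0.166, H_out = 7.081 kJ/mol
  T = 332.8 K: K = (2.389, 0.196), RR gives ψ = 0.191, H_out = 8.457 kJ/mol
  T = 331.5 K: K = (2.355, 0.193), RR gives ψ = 0.179, H_out = 7.803 kJ/mol
Linear interpolation between T = 330.1 (H_out = 7.081) and T = 331.5 (H_out = 7.803) on hF = 7.62 gives T ≈ 331.1 K, at which ψ = 0.18.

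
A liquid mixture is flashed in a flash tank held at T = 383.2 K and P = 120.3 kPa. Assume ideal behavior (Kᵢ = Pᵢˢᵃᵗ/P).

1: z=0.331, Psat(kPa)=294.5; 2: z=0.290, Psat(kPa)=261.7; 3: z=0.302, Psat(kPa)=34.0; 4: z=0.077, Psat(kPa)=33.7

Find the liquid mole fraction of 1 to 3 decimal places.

Raoult's law: Kᵢ = Pᵢˢᵃᵗ/P = Pᵢˢᵃᵗ/120.3.
  K_1 = 294.5/120.3 = 2.44805, K_2 = 261.7/120.3 = 2.17539, K_3 = 34.0/120.3 = 0.28263, K_4 = 33.7/120.3 = 0.28013
Rachford–Rice: g(V/F) = Σ zᵢ(Kᵢ−1)/(1+V/F(Kᵢ−1)) = 0.
g(0) = ΣzᵢKᵢ − 1 = 0.548 and g(1) = 1 − Σzᵢ/Kᵢ = -0.612, so a root lies in (0, 1).
Newton–Raphson from V/F = 0.67:
  V/F = 0.670: g = -0.0902, g' = -1.029 → V/F = 0.582
  V/F = 0.582: g = -0.0051, g' = -0.922 → V/F = 0.577
Converged at V/F = 0.577.
Compositions from xᵢ = zᵢ/(1+V/F(Kᵢ−1)), yᵢ = Kᵢxᵢ:
  1: x = 0.180, y = 0.442
  2: x = 0.173, y = 0.376
  3: x = 0.515, y = 0.146
  4: x = 0.132, y = 0.037

x_1 = 0.180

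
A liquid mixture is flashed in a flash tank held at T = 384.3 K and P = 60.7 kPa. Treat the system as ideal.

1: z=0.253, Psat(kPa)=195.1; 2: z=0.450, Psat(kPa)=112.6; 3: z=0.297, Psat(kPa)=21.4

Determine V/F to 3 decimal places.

V/F = 0.838

Raoult's law: Kᵢ = Pᵢˢᵃᵗ/P = Pᵢˢᵃᵗ/60.7.
  K_1 = 195.1/60.7 = 3.21417, K_2 = 112.6/60.7 = 1.85502, K_3 = 21.4/60.7 = 0.35255
Rachford–Rice: g(V/F) = Σ zᵢ(Kᵢ−1)/(1+V/F(Kᵢ−1)) = 0.
Check two-phase: ΣzᵢKᵢ = 1.753 > 1 and Σzᵢ/Kᵢ = 1.164 > 1, so g(0) = 0.753 > 0 and g(1) = -0.164 < 0.
Newton–Raphson from V/F = 0.5:
  V/F = 0.500: g = 0.2511, g' = -0.713 → V/F = 0.852
  V/F = 0.852: g = -0.0123, g' = -0.878 → V/F = 0.838
Converged at V/F = 0.838.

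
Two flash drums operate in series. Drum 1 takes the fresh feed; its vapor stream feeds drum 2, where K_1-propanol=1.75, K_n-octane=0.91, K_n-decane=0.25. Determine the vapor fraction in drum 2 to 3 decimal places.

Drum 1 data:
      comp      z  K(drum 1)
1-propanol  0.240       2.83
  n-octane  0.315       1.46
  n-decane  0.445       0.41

V/F (drum 2) = 0.161

Drum 1:
Newton iteration, ψ₁⁰ = 0.66:
  ψ₁ = 0.660: g = -0.1199, g' = -0.620 → ψ₁ = 0.466
  ψ₁ = 0.466: g = -0.0060, g' = -0.574 → ψ₁ = 0.456
Converged at ψ₁ = 0.456.
Drum-1 compositions:
  1-propanol: x = 0.131, y = 0.370
  n-octane: x = 0.260, y = 0.380
  n-decane: x = 0.609, y = 0.250
Drum-2 feed = drum-1 vapor: z₂ = (0.3702, 0.3802, 0.2496).
Drum 2:
Material balance + equilibrium reduce to Σ zᵢ(Kᵢ−1)/(1+ψ₂(Kᵢ−1)) = 0.
Feasibility: ΣzᵢKᵢ = 1.056, Σzᵢ/Kᵢ = 1.628 — both > 1, two phases present.
Iterate (Newton) starting at ψ₂ = 0.58:
  ψ₂ = 0.580: g = -0.1739, g' = -0.544 → ψ₂ = 0.261
  ψ₂ = 0.261: g = -0.0354, g' = -0.366 → ψ₂ = 0.164
  ψ₂ = 0.164: g = -0.0008, g' = -0.351 → ψ₂ = 0.161
Converged at ψ₂ = 0.161.
  1-propanol: x = 0.330, y = 0.578
  n-octane: x = 0.386, y = 0.351
  n-decane: x = 0.284, y = 0.071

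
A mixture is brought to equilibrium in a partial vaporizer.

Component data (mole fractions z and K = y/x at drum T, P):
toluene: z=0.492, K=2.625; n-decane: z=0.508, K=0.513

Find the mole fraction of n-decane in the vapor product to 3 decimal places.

Let ψ = V/F and solve Σ zᵢ(Kᵢ−1)/(1+ψ(Kᵢ−1)) = 0.
g(0) = ΣzᵢKᵢ − 1 = 0.552 and g(1) = 1 − Σzᵢ/Kᵢ = -0.178, so a root lies in (0, 1).
Iterate (Newton) starting at ψ = 0.5:
  ψ = 0.500: g = 0.1141, g' = -0.606 → ψ = 0.688
  ψ = 0.688: g = 0.0053, g' = -0.562 → ψ = 0.698
Converged at ψ = 0.698.
Compositions from xᵢ = zᵢ/(1+ψ(Kᵢ−1)), yᵢ = Kᵢxᵢ:
  toluene: x = 0.231, y = 0.605
  n-decane: x = 0.769, y = 0.395

y_n-decane = 0.395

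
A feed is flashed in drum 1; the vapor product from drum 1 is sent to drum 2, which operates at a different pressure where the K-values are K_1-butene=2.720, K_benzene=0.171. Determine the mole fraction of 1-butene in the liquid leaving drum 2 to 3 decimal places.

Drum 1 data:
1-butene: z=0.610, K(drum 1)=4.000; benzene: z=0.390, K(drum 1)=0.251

x_1-butene (drum 2) = 0.325

Drum 1:
Rachford–Rice: g(ψ₁) = Σ zᵢ(Kᵢ−1)/(1+ψ₁(Kᵢ−1)) = 0.
Feasibility: ΣzᵢKᵢ = 2.538, Σzᵢ/Kᵢ = 1.706 — both > 1, two phases present.
Binary case is linear: z₁(K₁−1)(1+ψ₁(K₂−1)) + z₂(K₂−1)(1+ψ₁(K₁−1)) = 0
⇒ ψ₁ = [z₁(K₁−1)+z₂(K₂−1)] / [−(K₁−1)(K₂−1)] = 1.5379/2.2470 = 0.684
Drum-1 compositions:
  1-butene: x = 0.200, y = 0.799
  benzene: x = 0.800, y = 0.201
Drum-2 feed = drum-1 vapor: z₂ = (0.7991, 0.2009).
Drum 2:
Let ψ₂ = V/F and solve Σ zᵢ(Kᵢ−1)/(1+ψ₂(Kᵢ−1)) = 0.
g(0) = ΣzᵢKᵢ − 1 = 1.208 and g(1) = 1 − Σzᵢ/Kᵢ = -0.468, so a root lies in (0, 1).
Newton–Raphson from ψ₂ = 0.62:
  ψ₂ = 0.620: g = 0.3226, g' = -1.138 → ψ₂ = 0.903
  ψ₂ = 0.903: g = -0.1251, g' = -2.553 → ψ₂ = 0.854
  ψ₂ = 0.854: g = -0.0143, g' = -2.010 → ψ₂ = 0.847
Converged at ψ₂ = 0.847.
  1-butene: x = 0.325, y = 0.885
  benzene: x = 0.675, y = 0.115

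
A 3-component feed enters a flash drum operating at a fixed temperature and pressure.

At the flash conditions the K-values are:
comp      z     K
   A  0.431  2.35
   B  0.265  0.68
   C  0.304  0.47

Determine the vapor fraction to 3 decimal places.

Material balance + equilibrium reduce to Σ zᵢ(Kᵢ−1)/(1+ψ(Kᵢ−1)) = 0.
g(0) = ΣzᵢKᵢ − 1 = 0.336 and g(1) = 1 − Σzᵢ/Kᵢ = -0.220, so a root lies in (0, 1).
Newton iteration, ψ⁰ = 0.45:
  ψ = 0.450: g = 0.0513, g' = -0.488 → ψ = 0.555
  ψ = 0.555: g = 0.0012, g' = -0.468 → ψ = 0.558
Converged at ψ = 0.558.

ψ = 0.558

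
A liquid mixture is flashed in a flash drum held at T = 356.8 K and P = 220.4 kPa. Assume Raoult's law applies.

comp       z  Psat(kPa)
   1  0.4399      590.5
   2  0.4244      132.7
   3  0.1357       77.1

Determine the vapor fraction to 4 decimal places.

Raoult's law: Kᵢ = Pᵢˢᵃᵗ/P = Pᵢˢᵃᵗ/220.4.
  K_1 = 590.5/220.4 = 2.679220, K_2 = 132.7/220.4 = 0.602087, K_3 = 77.1/220.4 = 0.349819
Material balance + equilibrium reduce to Σ zᵢ(Kᵢ−1)/(1+ψ(Kᵢ−1)) = 0.
g(0) = ΣzᵢKᵢ − 1 = 0.4816 and g(1) = 1 − Σzᵢ/Kᵢ = -0.2570, so a root lies in (0, 1).
Newton–Raphson from ψ = 0.56:
  ψ = 0.5600: g = 0.02465, g' = -0.5826 → ψ = 0.6023
  ψ = 0.6023: g = 0.00012, g' = -0.5778 → ψ = 0.6025
Converged at ψ = 0.6025.

ψ = 0.6025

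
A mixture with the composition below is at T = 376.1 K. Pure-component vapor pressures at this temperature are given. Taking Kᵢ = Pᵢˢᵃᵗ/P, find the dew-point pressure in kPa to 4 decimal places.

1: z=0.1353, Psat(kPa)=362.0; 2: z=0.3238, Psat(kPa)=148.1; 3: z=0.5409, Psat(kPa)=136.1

Pdew = 153.0362 kPa

At the dew point ψ → 1, so Σzᵢ/Kᵢ = 1 with Kᵢ = Pᵢˢᵃᵗ/P ⇒ 1/P = Σzᵢ/Pᵢˢᵃᵗ.
1/P = 0.1353/362.0 + 0.3238/148.1 + 0.5409/136.1 = 0.0065344 ⇒ P = 153.0362 kPa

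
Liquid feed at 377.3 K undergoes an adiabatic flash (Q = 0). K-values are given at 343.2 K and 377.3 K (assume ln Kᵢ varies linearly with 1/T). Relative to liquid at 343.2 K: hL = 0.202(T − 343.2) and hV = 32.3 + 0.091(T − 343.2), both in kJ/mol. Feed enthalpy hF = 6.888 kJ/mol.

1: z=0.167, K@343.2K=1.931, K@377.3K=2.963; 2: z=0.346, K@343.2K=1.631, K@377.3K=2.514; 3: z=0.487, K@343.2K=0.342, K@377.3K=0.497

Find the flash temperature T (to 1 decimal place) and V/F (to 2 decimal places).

Adiabatic flash: solve Rachford–Rice at each trial T, then check hF = ψ·hV(T) + (1−ψ)·hL(T).
  T = 343.2 K: K = (1.931, 1.631, 0.342), RR gives ψ = 0.109, H_out = 3.536 kJ/mol
  T = 377.3 K: K = (2.963, 2.514, 0.497), RR gives ψ = 0.724, H_out = 27.535 kJ/mol
  T = 360.2 K: K = (2.415, 2.044, 0.416), RR gives ψ = 0.457, H_out = 17.328 kJ/mol
  T = 351.7 K: K = (2.165, 1.831, 0.378), RR gives ψ = 0.303, H_out = 11.231 kJ/mol
  T = 347.4 K: K = (2.045, 1.728, 0.360), RR gives ψ = 0.212, H_out = 7.609 kJ/mol
  T = 345.3 K: K = (1.987, 1.679, 0.351), RR gives ψ = 0.163, H_out = 5.650 kJ/mol
Linear interpolation between T = 345.3 (H_out = 5.650) and T = 347.4 (H_out = 7.609) on hF = 6.888 gives T ≈ 346.6 K, at which ψ = 0.19.

T = 346.6 K, V/F = 0.19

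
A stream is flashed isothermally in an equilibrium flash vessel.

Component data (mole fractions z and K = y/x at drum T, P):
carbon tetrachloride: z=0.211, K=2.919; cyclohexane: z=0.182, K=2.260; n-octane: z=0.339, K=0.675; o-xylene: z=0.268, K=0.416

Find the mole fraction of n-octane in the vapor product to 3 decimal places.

y_n-octane = 0.272

Material balance + equilibrium reduce to Σ zᵢ(Kᵢ−1)/(1+ψ(Kᵢ−1)) = 0.
Feasibility: ΣzᵢKᵢ = 1.368, Σzᵢ/Kᵢ = 1.299 — both > 1, two phases present.
Iterate (Newton) starting at ψ = 0.64:
  ψ = 0.640: g = -0.0804, g' = -0.535 → ψ = 0.490
Converged at ψ = 0.490.
Compositions from xᵢ = zᵢ/(1+ψ(Kᵢ−1)), yᵢ = Kᵢxᵢ:
  carbon tetrachloride: x = 0.109, y = 0.317
  cyclohexane: x = 0.112, y = 0.254
  n-octane: x = 0.403, y = 0.272
  o-xylene: x = 0.376, y = 0.156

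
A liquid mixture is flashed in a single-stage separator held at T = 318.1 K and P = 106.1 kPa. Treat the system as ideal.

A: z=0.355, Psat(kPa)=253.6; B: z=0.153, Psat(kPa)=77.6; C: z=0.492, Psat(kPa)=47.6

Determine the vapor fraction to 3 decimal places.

Raoult's law: Kᵢ = Pᵢˢᵃᵗ/P = Pᵢˢᵃᵗ/106.1.
  K_A = 253.6/106.1 = 2.39020, K_B = 77.6/106.1 = 0.73139, K_C = 47.6/106.1 = 0.44863
Rachford–Rice: g(ψ) = Σ zᵢ(Kᵢ−1)/(1+ψ(Kᵢ−1)) = 0.
g(0) = ΣzᵢKᵢ − 1 = 0.181 and g(1) = 1 − Σzᵢ/Kᵢ = -0.454, so a root lies in (0, 1).
Newton–Raphson from ψ = 0.61:
  ψ = 0.610: g = -0.1908, g' = -0.556 → ψ = 0.267
  ψ = 0.267: g = -0.0024, g' = -0.583 → ψ = 0.263
Converged at ψ = 0.263.

ψ = 0.263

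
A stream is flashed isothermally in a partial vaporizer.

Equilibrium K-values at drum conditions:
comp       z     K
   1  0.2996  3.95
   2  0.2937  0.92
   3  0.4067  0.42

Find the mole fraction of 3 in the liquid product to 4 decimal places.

x_3 = 0.5731

Material balance + equilibrium reduce to Σ zᵢ(Kᵢ−1)/(1+V/F(Kᵢ−1)) = 0.
Check two-phase: ΣzᵢKᵢ = 1.6244 > 1 and Σzᵢ/Kᵢ = 1.3634 > 1, so g(0) = 0.6244 > 0 and g(1) = -0.3634 < 0.
Newton iteration, V/F⁰ = 0.53:
  V/F = 0.5300: g = -0.02035, g' = -0.6840 → V/F = 0.5003
  V/F = 0.5003: g = 0.00021, g' = -0.6989 → V/F = 0.5006
Converged at V/F = 0.5006.
Compositions from xᵢ = zᵢ/(1+V/F(Kᵢ−1)), yᵢ = Kᵢxᵢ:
  1: x = 0.1210, y = 0.4778
  2: x = 0.3060, y = 0.2815
  3: x = 0.5731, y = 0.2407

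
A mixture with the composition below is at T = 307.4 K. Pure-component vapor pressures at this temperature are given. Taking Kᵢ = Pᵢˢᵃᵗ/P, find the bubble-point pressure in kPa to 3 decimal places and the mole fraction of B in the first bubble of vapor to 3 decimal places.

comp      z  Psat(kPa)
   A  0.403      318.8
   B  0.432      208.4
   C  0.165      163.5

Pbub = 245.483 kPa, y_B = 0.367

At the bubble point ψ → 0, so ΣzᵢKᵢ = 1 with Kᵢ = Pᵢˢᵃᵗ/P ⇒ P = ΣzᵢPᵢˢᵃᵗ.
P = 0.403·318.8 + 0.432·208.4 + 0.165·163.5 = 245.483 kPa
yᵢ = zᵢPᵢˢᵃᵗ/P ⇒ y_B = 0.432·208.4/245.483 = 0.367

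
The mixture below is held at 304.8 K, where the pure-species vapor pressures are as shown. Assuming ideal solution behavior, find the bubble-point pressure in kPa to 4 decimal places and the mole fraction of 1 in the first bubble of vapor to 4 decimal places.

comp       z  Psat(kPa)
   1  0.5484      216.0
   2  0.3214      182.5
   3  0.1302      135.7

Pbub = 194.7780 kPa, y_1 = 0.6082

At the bubble point ψ → 0, so ΣzᵢKᵢ = 1 with Kᵢ = Pᵢˢᵃᵗ/P ⇒ P = ΣzᵢPᵢˢᵃᵗ.
P = 0.5484·216.0 + 0.3214·182.5 + 0.1302·135.7 = 194.7780 kPa
yᵢ = zᵢPᵢˢᵃᵗ/P ⇒ y_1 = 0.5484·216.0/194.7780 = 0.6082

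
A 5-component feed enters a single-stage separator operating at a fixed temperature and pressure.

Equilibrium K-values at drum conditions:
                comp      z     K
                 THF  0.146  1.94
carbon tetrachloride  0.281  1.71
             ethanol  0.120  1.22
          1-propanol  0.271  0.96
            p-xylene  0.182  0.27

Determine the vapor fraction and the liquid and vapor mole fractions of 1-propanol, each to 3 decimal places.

ψ = 0.608, x_1-propanol = 0.278, y_1-propanol = 0.267

Rachford–Rice: g(ψ) = Σ zᵢ(Kᵢ−1)/(1+ψ(Kᵢ−1)) = 0.
Feasibility: ΣzᵢKᵢ = 1.219, Σzᵢ/Kᵢ = 1.294 — both > 1, two phases present.
Newton iteration, ψ⁰ = 0.35:
  ψ = 0.350: g = 0.0981, g' = -0.344 → ψ = 0.635
  ψ = 0.635: g = -0.0122, g' = -0.460 → ψ = 0.609
  ψ = 0.609: g = -0.0003, g' = -0.440 → ψ = 0.608
Converged at ψ = 0.608.
Compositions from xᵢ = zᵢ/(1+ψ(Kᵢ−1)), yᵢ = Kᵢxᵢ:
  THF: x = 0.093, y = 0.180
  carbon tetrachloride: x = 0.196, y = 0.336
  ethanol: x = 0.106, y = 0.129
  1-propanol: x = 0.278, y = 0.267
  p-xylene: x = 0.327, y = 0.088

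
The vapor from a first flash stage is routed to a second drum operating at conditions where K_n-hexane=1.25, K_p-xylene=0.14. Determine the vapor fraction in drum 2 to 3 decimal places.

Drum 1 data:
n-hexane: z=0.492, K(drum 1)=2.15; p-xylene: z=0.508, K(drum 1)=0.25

Drum 1:
Material balance + equilibrium reduce to Σ zᵢ(Kᵢ−1)/(1+ψ₁(Kᵢ−1)) = 0.
Check two-phase: ΣzᵢKᵢ = 1.185 > 1 and Σzᵢ/Kᵢ = 2.261 > 1, so g(0) = 0.185 > 0 and g(1) = -1.261 < 0.
Binary case is linear: z₁(K₁−1)(1+ψ₁(K₂−1)) + z₂(K₂−1)(1+ψ₁(K₁−1)) = 0
⇒ ψ₁ = [z₁(K₁−1)+z₂(K₂−1)] / [−(K₁−1)(K₂−1)] = 0.1848/0.8625 = 0.214
Drum-1 compositions:
  n-hexane: x = 0.395, y = 0.849
  p-xylene: x = 0.605, y = 0.151
Drum-2 feed = drum-1 vapor: z₂ = (0.8487, 0.1513).
Drum 2:
Binary case is linear: z₁(K₁−1)(1+ψ₂(K₂−1)) + z₂(K₂−1)(1+ψ₂(K₁−1)) = 0
⇒ ψ₂ = [z₁(K₁−1)+z₂(K₂−1)] / [−(K₁−1)(K₂−1)] = 0.0820/0.2150 = 0.382
  n-hexane: x = 0.775, y = 0.968
  p-xylene: x = 0.225, y = 0.032

V/F (drum 2) = 0.382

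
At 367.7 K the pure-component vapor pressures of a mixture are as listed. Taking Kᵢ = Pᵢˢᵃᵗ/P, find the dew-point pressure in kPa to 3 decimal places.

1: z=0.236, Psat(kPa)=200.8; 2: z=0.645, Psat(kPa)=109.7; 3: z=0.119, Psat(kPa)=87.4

At the dew point ψ → 1, so Σzᵢ/Kᵢ = 1 with Kᵢ = Pᵢˢᵃᵗ/P ⇒ 1/P = Σzᵢ/Pᵢˢᵃᵗ.
1/P = 0.236/200.8 + 0.645/109.7 + 0.119/87.4 = 0.008417 ⇒ P = 118.814 kPa

Pdew = 118.814 kPa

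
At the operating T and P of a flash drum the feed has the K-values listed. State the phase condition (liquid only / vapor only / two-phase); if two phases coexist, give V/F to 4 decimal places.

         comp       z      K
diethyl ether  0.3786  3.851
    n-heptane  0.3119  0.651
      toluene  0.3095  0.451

two-phase, V/F = 0.6104

ΣzᵢKᵢ = 1.8006; Σzᵢ/Kᵢ = 1.2637.
Both exceed 1, so a two-phase solution exists.
Iterate (Newton) starting at ψ = 0.55:
  ψ = 0.5500: g = 0.04219, g' = -0.7162 → ψ = 0.6089
  ψ = 0.6089: g = 0.00105, g' = -0.6829 → ψ = 0.6104
Converged at ψ = 0.6104.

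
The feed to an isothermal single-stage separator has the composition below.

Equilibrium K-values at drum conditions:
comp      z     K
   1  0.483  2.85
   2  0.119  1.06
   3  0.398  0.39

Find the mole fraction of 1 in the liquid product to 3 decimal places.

Material balance + equilibrium reduce to Σ zᵢ(Kᵢ−1)/(1+β(Kᵢ−1)) = 0.
Feasibility: ΣzᵢKᵢ = 1.658, Σzᵢ/Kᵢ = 1.302 — both > 1, two phases present.
Newton–Raphson from β = 0.5:
  β = 0.500: g = 0.1218, g' = -0.753 → β = 0.662
  β = 0.662: g = 0.0015, g' = -0.751 → β = 0.664
Converged at β = 0.664.
Compositions from xᵢ = zᵢ/(1+β(Kᵢ−1)), yᵢ = Kᵢxᵢ:
  1: x = 0.217, y = 0.618
  2: x = 0.114, y = 0.121
  3: x = 0.669, y = 0.261

x_1 = 0.217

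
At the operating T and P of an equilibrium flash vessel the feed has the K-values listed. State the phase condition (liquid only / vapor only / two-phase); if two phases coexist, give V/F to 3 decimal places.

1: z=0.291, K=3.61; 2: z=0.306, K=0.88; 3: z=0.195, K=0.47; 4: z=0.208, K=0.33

two-phase, V/F = 0.416

ΣzᵢKᵢ = 1.480; Σzᵢ/Kᵢ = 1.474.
Both exceed 1, so a two-phase solution exists.
Material balance + equilibrium reduce to Σ zᵢ(Kᵢ−1)/(1+ψ(Kᵢ−1)) = 0.
Newton iteration, ψ⁰ = 0.5:
  ψ = 0.500: g = -0.0597, g' = -0.691 → ψ = 0.414
  ψ = 0.414: g = 0.0015, g' = -0.732 → ψ = 0.416
Converged at ψ = 0.416.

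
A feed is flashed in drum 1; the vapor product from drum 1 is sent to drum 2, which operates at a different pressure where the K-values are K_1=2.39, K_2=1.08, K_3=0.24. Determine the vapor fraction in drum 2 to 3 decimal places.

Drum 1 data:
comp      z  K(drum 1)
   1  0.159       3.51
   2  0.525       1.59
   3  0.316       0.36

V/F (drum 2) = 0.408

Drum 1:
Iterate (Newton) starting at ψ₁ = 0.62:
  ψ₁ = 0.620: g = 0.0476, g' = -0.607 → ψ₁ = 0.698
  ψ₁ = 0.698: g = -0.0014, g' = -0.647 → ψ₁ = 0.696
Converged at ψ₁ = 0.696.
Drum-1 compositions:
  1: x = 0.058, y = 0.203
  2: x = 0.372, y = 0.592
  3: x = 0.570, y = 0.205
Drum-2 feed = drum-1 vapor: z₂ = (0.2031, 0.5917, 0.2052).
Drum 2:
Material balance + equilibrium reduce to Σ zᵢ(Kᵢ−1)/(1+ψ₂(Kᵢ−1)) = 0.
g(0) = ΣzᵢKᵢ − 1 = 0.174 and g(1) = 1 − Σzᵢ/Kᵢ = -0.488, so a root lies in (0, 1).
Iterate (Newton) starting at ψ₂ = 0.47:
  ψ₂ = 0.470: g = -0.0262, g' = -0.434 → ψ₂ = 0.410
  ψ₂ = 0.410: g = -0.0007, g' = -0.413 → ψ₂ = 0.408
Converged at ψ₂ = 0.408.
  1: x = 0.130, y = 0.310
  2: x = 0.573, y = 0.619
  3: x = 0.297, y = 0.071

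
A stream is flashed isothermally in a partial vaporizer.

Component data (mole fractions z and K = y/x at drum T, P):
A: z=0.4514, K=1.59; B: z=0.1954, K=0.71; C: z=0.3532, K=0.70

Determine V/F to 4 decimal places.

Iterate (Newton) starting at V/F = 0.5:
  V/F = 0.5000: g = 0.01472, g' = -0.1602 → V/F = 0.5919
  V/F = 0.5919: g = 0.00014, g' = -0.1573 → V/F = 0.5928
Converged at V/F = 0.5928.

V/F = 0.5928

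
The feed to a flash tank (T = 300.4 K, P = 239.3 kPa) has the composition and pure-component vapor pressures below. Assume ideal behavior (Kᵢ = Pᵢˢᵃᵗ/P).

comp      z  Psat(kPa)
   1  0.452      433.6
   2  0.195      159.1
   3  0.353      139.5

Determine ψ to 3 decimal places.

Raoult's law: Kᵢ = Pᵢˢᵃᵗ/P = Pᵢˢᵃᵗ/239.3.
  K_1 = 433.6/239.3 = 1.81195, K_2 = 159.1/239.3 = 0.66486, K_3 = 139.5/239.3 = 0.58295
Rachford–Rice: g(ψ) = Σ zᵢ(Kᵢ−1)/(1+ψ(Kᵢ−1)) = 0.
Check two-phase: ΣzᵢKᵢ = 1.154 > 1 and Σzᵢ/Kᵢ = 1.148 > 1, so g(0) = 0.154 > 0 and g(1) = -0.148 < 0.
Iterate (Newton) starting at ψ = 0.68:
  ψ = 0.680: g = -0.0537, g' = -0.280 → ψ = 0.488
Converged at ψ = 0.488.

ψ = 0.488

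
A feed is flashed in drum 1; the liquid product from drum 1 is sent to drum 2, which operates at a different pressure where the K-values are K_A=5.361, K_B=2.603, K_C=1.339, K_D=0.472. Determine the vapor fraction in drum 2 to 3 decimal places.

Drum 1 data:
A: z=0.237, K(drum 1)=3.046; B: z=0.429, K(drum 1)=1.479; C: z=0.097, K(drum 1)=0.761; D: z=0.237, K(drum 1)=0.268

Drum 1:
Let ψ₁ = V/F and solve Σ zᵢ(Kᵢ−1)/(1+ψ₁(Kᵢ−1)) = 0.
g(0) = ΣzᵢKᵢ − 1 = 0.494 and g(1) = 1 − Σzᵢ/Kᵢ = -0.380, so a root lies in (0, 1).
Newton–Raphson from ψ₁ = 0.48:
  ψ₁ = 0.480: g = 0.1181, g' = -0.627 → ψ₁ = 0.668
  ψ₁ = 0.668: g = -0.0068, g' = -0.728 → ψ₁ = 0.659
Converged at ψ₁ = 0.659.
Drum-1 compositions:
  A: x = 0.101, y = 0.307
  B: x = 0.326, y = 0.482
  C: x = 0.115, y = 0.088
  D: x = 0.458, y = 0.123
Drum-2 feed = drum-1 liquid: z₂ = (0.1009, 0.3261, 0.1151, 0.4579).
Drum 2:
Iterate (Newton) starting at ψ₂ = 0.5:
  ψ₂ = 0.500: g = 0.1334, g' = -0.693 → ψ₂ = 0.692
  ψ₂ = 0.692: g = 0.0077, g' = -0.633 → ψ₂ = 0.705
Converged at ψ₂ = 0.705.
  A: x = 0.025, y = 0.133
  B: x = 0.153, y = 0.399
  C: x = 0.093, y = 0.124
  D: x = 0.729, y = 0.344

V/F (drum 2) = 0.705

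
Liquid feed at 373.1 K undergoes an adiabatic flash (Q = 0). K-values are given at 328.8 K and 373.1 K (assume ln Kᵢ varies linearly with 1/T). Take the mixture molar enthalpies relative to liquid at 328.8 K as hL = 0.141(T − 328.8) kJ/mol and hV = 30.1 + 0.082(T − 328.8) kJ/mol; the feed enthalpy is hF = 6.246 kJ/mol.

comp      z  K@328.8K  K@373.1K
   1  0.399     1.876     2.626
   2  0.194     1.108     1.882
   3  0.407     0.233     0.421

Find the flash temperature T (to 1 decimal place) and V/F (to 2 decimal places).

Adiabatic flash: solve Rachford–Rice at each trial T, then check hF = ψ·hV(T) + (1−ψ)·hL(T).
  T = 328.8 K: K = (1.876, 1.108, 0.233), RR gives ψ = 0.107, H_out = 3.232 kJ/mol
  T = 373.1 K: K = (2.626, 1.882, 0.421), RR gives ψ = 0.719, H_out = 26.012 kJ/mol
  T = 351.0 K: K = (2.244, 1.469, 0.319), RR gives ψ = 0.441, H_out = 15.830 kJ/mol
  T = 339.9 K: K = (2.058, 1.282, 0.274), RR gives ψ = 0.289, H_out = 10.073 kJ/mol
  T = 334.4 K: K = (1.967, 1.194, 0.253), RR gives ψ = 0.204, H_out = 6.861 kJ/mol
  T = 331.6 K: K = (1.921, 1.151, 0.243), RR gives ψ = 0.157, H_out = 5.098 kJ/mol
  T = 333.0 K: K = (1.944, 1.172, 0.248), RR gives ψ = 0.181, H_out = 5.991 kJ/mol
Linear interpolation between T = 333.0 (H_out = 5.991) and T = 334.4 (H_out = 6.861) on hF = 6.246 gives T ≈ 333.4 K, at which ψ = 0.19.

T = 333.4 K, V/F = 0.19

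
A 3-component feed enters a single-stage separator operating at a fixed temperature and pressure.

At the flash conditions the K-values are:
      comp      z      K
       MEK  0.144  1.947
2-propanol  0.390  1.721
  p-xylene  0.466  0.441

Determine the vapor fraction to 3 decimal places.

Let ψ = V/F and solve Σ zᵢ(Kᵢ−1)/(1+ψ(Kᵢ−1)) = 0.
Feasibility: ΣzᵢKᵢ = 1.157, Σzᵢ/Kᵢ = 1.357 — both > 1, two phases present.
Newton–Raphson from ψ = 0.5:
  ψ = 0.500: g = -0.0623, g' = -0.450 → ψ = 0.361
  ψ = 0.361: g = -0.0018, g' = -0.428 → ψ = 0.357
Converged at ψ = 0.357.

ψ = 0.357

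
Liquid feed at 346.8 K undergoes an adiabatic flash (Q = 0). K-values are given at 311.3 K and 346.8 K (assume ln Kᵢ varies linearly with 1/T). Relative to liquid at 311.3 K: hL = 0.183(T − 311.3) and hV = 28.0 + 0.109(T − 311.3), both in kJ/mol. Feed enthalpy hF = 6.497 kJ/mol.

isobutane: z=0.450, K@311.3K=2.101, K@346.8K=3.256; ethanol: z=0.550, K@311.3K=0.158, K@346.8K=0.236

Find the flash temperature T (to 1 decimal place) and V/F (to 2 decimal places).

T = 322.3 K, V/F = 0.16

Adiabatic flash: solve Rachford–Rice at each trial T, then check hF = ψ·hV(T) + (1−ψ)·hL(T).
  T = 311.3 K: K = (2.101, 0.158), RR gives ψ = 0.035, H_out = 0.977 kJ/mol
  T = 346.8 K: K = (3.256, 0.236), RR gives ψ = 0.345, H_out = 15.256 kJ/mol
  T = 329.1 K: K = (2.648, 0.195), RR gives ψ = 0.226, H_out = 9.275 kJ/mol
  T = 320.2 K: K = (2.366, 0.176), RR gives ψ = 0.144, H_out = 5.558 kJ/mol
  T = 324.6 K: K = (2.504, 0.186), RR gives ψ = 0.187, H_out = 7.479 kJ/mol
  T = 322.4 K: K = (2.435, 0.181), RR gives ψ = 0.166, H_out = 6.541 kJ/mol
Linear interpolation between T = 320.2 (H_out = 5.558) and T = 322.4 (H_out = 6.541) on hF = 6.497 gives T ≈ 322.3 K, at which ψ = 0.16.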